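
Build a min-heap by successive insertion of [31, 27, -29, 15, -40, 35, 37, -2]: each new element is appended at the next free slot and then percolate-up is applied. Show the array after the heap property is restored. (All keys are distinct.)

[-40, -29, 27, -2, 15, 35, 37, 31]

Insert 31:
  append 31 at index 0 → [31] (no swap needed)
Insert 27:
  append 27 at index 1 → [31, 27]
  27 < parent 31 at index 0, swap → [27, 31]
Insert -29:
  append -29 at index 2 → [27, 31, -29]
  -29 < parent 27 at index 0, swap → [-29, 31, 27]
Insert 15:
  append 15 at index 3 → [-29, 31, 27, 15]
  15 < parent 31 at index 1, swap → [-29, 15, 27, 31]
Insert -40:
  append -40 at index 4 → [-29, 15, 27, 31, -40]
  -40 < parent 15 at index 1, swap → [-29, -40, 27, 31, 15]
  -40 < parent -29 at index 0, swap → [-40, -29, 27, 31, 15]
Insert 35:
  append 35 at index 5 → [-40, -29, 27, 31, 15, 35] (no swap needed)
Insert 37:
  append 37 at index 6 → [-40, -29, 27, 31, 15, 35, 37] (no swap needed)
Insert -2:
  append -2 at index 7 → [-40, -29, 27, 31, 15, 35, 37, -2]
  -2 < parent 31 at index 3, swap → [-40, -29, 27, -2, 15, 35, 37, 31]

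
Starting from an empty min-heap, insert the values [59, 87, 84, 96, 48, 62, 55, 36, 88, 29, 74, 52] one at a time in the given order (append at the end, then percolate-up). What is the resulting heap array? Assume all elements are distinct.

Insert 59:
  append 59 at index 0 → [59] (no swap needed)
Insert 87:
  append 87 at index 1 → [59, 87] (no swap needed)
Insert 84:
  append 84 at index 2 → [59, 87, 84] (no swap needed)
Insert 96:
  append 96 at index 3 → [59, 87, 84, 96] (no swap needed)
Insert 48:
  append 48 at index 4 → [59, 87, 84, 96, 48]
  48 < parent 87 at index 1, swap → [59, 48, 84, 96, 87]
  48 < parent 59 at index 0, swap → [48, 59, 84, 96, 87]
Insert 62:
  append 62 at index 5 → [48, 59, 84, 96, 87, 62]
  62 < parent 84 at index 2, swap → [48, 59, 62, 96, 87, 84]
Insert 55:
  append 55 at index 6 → [48, 59, 62, 96, 87, 84, 55]
  55 < parent 62 at index 2, swap → [48, 59, 55, 96, 87, 84, 62]
Insert 36:
  append 36 at index 7 → [48, 59, 55, 96, 87, 84, 62, 36]
  36 < parent 96 at index 3, swap → [48, 59, 55, 36, 87, 84, 62, 96]
  36 < parent 59 at index 1, swap → [48, 36, 55, 59, 87, 84, 62, 96]
  36 < parent 48 at index 0, swap → [36, 48, 55, 59, 87, 84, 62, 96]
Insert 88:
  append 88 at index 8 → [36, 48, 55, 59, 87, 84, 62, 96, 88] (no swap needed)
Insert 29:
  append 29 at index 9 → [36, 48, 55, 59, 87, 84, 62, 96, 88, 29]
  29 < parent 87 at index 4, swap → [36, 48, 55, 59, 29, 84, 62, 96, 88, 87]
  29 < parent 48 at index 1, swap → [36, 29, 55, 59, 48, 84, 62, 96, 88, 87]
  29 < parent 36 at index 0, swap → [29, 36, 55, 59, 48, 84, 62, 96, 88, 87]
Insert 74:
  append 74 at index 10 → [29, 36, 55, 59, 48, 84, 62, 96, 88, 87, 74] (no swap needed)
Insert 52:
  append 52 at index 11 → [29, 36, 55, 59, 48, 84, 62, 96, 88, 87, 74, 52]
  52 < parent 84 at index 5, swap → [29, 36, 55, 59, 48, 52, 62, 96, 88, 87, 74, 84]
  52 < parent 55 at index 2, swap → [29, 36, 52, 59, 48, 55, 62, 96, 88, 87, 74, 84]

[29, 36, 52, 59, 48, 55, 62, 96, 88, 87, 74, 84]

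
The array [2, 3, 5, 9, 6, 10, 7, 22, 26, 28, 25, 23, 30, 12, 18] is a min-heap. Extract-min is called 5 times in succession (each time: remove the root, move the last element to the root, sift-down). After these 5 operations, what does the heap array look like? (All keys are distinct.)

[9, 18, 10, 22, 25, 23, 12, 30, 26, 28]

extract-min #1 returns 2:
  remove root 2; move last element 18 to root → [18, 3, 5, 9, 6, 10, 7, 22, 26, 28, 25, 23, 30, 12]
  18 vs smaller child 3 at index 1, swap → [3, 18, 5, 9, 6, 10, 7, 22, 26, 28, 25, 23, 30, 12]
  18 vs smaller child 6 at index 4, swap → [3, 6, 5, 9, 18, 10, 7, 22, 26, 28, 25, 23, 30, 12]
extract-min #2 returns 3:
  remove root 3; move last element 12 to root → [12, 6, 5, 9, 18, 10, 7, 22, 26, 28, 25, 23, 30]
  12 vs smaller child 5 at index 2, swap → [5, 6, 12, 9, 18, 10, 7, 22, 26, 28, 25, 23, 30]
  12 vs smaller child 7 at index 6, swap → [5, 6, 7, 9, 18, 10, 12, 22, 26, 28, 25, 23, 30]
extract-min #3 returns 5:
  remove root 5; move last element 30 to root → [30, 6, 7, 9, 18, 10, 12, 22, 26, 28, 25, 23]
  30 vs smaller child 6 at index 1, swap → [6, 30, 7, 9, 18, 10, 12, 22, 26, 28, 25, 23]
  30 vs smaller child 9 at index 3, swap → [6, 9, 7, 30, 18, 10, 12, 22, 26, 28, 25, 23]
  30 vs smaller child 22 at index 7, swap → [6, 9, 7, 22, 18, 10, 12, 30, 26, 28, 25, 23]
extract-min #4 returns 6:
  remove root 6; move last element 23 to root → [23, 9, 7, 22, 18, 10, 12, 30, 26, 28, 25]
  23 vs smaller child 7 at index 2, swap → [7, 9, 23, 22, 18, 10, 12, 30, 26, 28, 25]
  23 vs smaller child 10 at index 5, swap → [7, 9, 10, 22, 18, 23, 12, 30, 26, 28, 25]
extract-min #5 returns 7:
  remove root 7; move last element 25 to root → [25, 9, 10, 22, 18, 23, 12, 30, 26, 28]
  25 vs smaller child 9 at index 1, swap → [9, 25, 10, 22, 18, 23, 12, 30, 26, 28]
  25 vs smaller child 18 at index 4, swap → [9, 18, 10, 22, 25, 23, 12, 30, 26, 28]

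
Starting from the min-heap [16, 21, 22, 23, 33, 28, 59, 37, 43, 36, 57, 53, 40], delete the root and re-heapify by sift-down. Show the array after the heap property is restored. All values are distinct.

remove root 16; move last element 40 to root → [40, 21, 22, 23, 33, 28, 59, 37, 43, 36, 57, 53]
40 vs smaller child 21 at index 1, swap → [21, 40, 22, 23, 33, 28, 59, 37, 43, 36, 57, 53]
40 vs smaller child 23 at index 3, swap → [21, 23, 22, 40, 33, 28, 59, 37, 43, 36, 57, 53]
40 vs smaller child 37 at index 7, swap → [21, 23, 22, 37, 33, 28, 59, 40, 43, 36, 57, 53]

[21, 23, 22, 37, 33, 28, 59, 40, 43, 36, 57, 53]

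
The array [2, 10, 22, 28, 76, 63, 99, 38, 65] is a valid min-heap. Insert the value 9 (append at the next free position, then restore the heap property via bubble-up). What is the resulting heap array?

[2, 9, 22, 28, 10, 63, 99, 38, 65, 76]

append 9 at index 9 → [2, 10, 22, 28, 76, 63, 99, 38, 65, 9]
9 < parent 76 at index 4, swap → [2, 10, 22, 28, 9, 63, 99, 38, 65, 76]
9 < parent 10 at index 1, swap → [2, 9, 22, 28, 10, 63, 99, 38, 65, 76]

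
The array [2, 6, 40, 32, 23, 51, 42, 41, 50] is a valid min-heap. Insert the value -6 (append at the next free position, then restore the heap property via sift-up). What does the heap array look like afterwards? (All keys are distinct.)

append -6 at index 9 → [2, 6, 40, 32, 23, 51, 42, 41, 50, -6]
-6 < parent 23 at index 4, swap → [2, 6, 40, 32, -6, 51, 42, 41, 50, 23]
-6 < parent 6 at index 1, swap → [2, -6, 40, 32, 6, 51, 42, 41, 50, 23]
-6 < parent 2 at index 0, swap → [-6, 2, 40, 32, 6, 51, 42, 41, 50, 23]

[-6, 2, 40, 32, 6, 51, 42, 41, 50, 23]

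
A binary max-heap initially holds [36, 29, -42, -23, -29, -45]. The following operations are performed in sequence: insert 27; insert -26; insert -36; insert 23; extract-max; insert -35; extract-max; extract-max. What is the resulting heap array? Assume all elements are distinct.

insert 27:
  append 27 at index 6 → [36, 29, -42, -23, -29, -45, 27]
  27 > parent -42 at index 2, swap → [36, 29, 27, -23, -29, -45, -42]
insert -26:
  append -26 at index 7 → [36, 29, 27, -23, -29, -45, -42, -26] (no swap needed)
insert -36:
  append -36 at index 8 → [36, 29, 27, -23, -29, -45, -42, -26, -36] (no swap needed)
insert 23:
  append 23 at index 9 → [36, 29, 27, -23, -29, -45, -42, -26, -36, 23]
  23 > parent -29 at index 4, swap → [36, 29, 27, -23, 23, -45, -42, -26, -36, -29]
extract-max → returns 36:
  remove root 36; move last element -29 to root → [-29, 29, 27, -23, 23, -45, -42, -26, -36]
  -29 vs larger child 29 at index 1, swap → [29, -29, 27, -23, 23, -45, -42, -26, -36]
  -29 vs larger child 23 at index 4, swap → [29, 23, 27, -23, -29, -45, -42, -26, -36]
insert -35:
  append -35 at index 9 → [29, 23, 27, -23, -29, -45, -42, -26, -36, -35] (no swap needed)
extract-max → returns 29:
  remove root 29; move last element -35 to root → [-35, 23, 27, -23, -29, -45, -42, -26, -36]
  -35 vs larger child 27 at index 2, swap → [27, 23, -35, -23, -29, -45, -42, -26, -36]
extract-max → returns 27:
  remove root 27; move last element -36 to root → [-36, 23, -35, -23, -29, -45, -42, -26]
  -36 vs larger child 23 at index 1, swap → [23, -36, -35, -23, -29, -45, -42, -26]
  -36 vs larger child -23 at index 3, swap → [23, -23, -35, -36, -29, -45, -42, -26]
  -36 vs only child -26 at index 7, swap → [23, -23, -35, -26, -29, -45, -42, -36]

[23, -23, -35, -26, -29, -45, -42, -36]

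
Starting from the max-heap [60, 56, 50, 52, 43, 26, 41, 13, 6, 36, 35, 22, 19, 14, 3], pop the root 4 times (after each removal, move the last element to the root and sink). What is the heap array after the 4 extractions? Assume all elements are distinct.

extract-max #1 returns 60:
  remove root 60; move last element 3 to root → [3, 56, 50, 52, 43, 26, 41, 13, 6, 36, 35, 22, 19, 14]
  3 vs larger child 56 at index 1, swap → [56, 3, 50, 52, 43, 26, 41, 13, 6, 36, 35, 22, 19, 14]
  3 vs larger child 52 at index 3, swap → [56, 52, 50, 3, 43, 26, 41, 13, 6, 36, 35, 22, 19, 14]
  3 vs larger child 13 at index 7, swap → [56, 52, 50, 13, 43, 26, 41, 3, 6, 36, 35, 22, 19, 14]
extract-max #2 returns 56:
  remove root 56; move last element 14 to root → [14, 52, 50, 13, 43, 26, 41, 3, 6, 36, 35, 22, 19]
  14 vs larger child 52 at index 1, swap → [52, 14, 50, 13, 43, 26, 41, 3, 6, 36, 35, 22, 19]
  14 vs larger child 43 at index 4, swap → [52, 43, 50, 13, 14, 26, 41, 3, 6, 36, 35, 22, 19]
  14 vs larger child 36 at index 9, swap → [52, 43, 50, 13, 36, 26, 41, 3, 6, 14, 35, 22, 19]
extract-max #3 returns 52:
  remove root 52; move last element 19 to root → [19, 43, 50, 13, 36, 26, 41, 3, 6, 14, 35, 22]
  19 vs larger child 50 at index 2, swap → [50, 43, 19, 13, 36, 26, 41, 3, 6, 14, 35, 22]
  19 vs larger child 41 at index 6, swap → [50, 43, 41, 13, 36, 26, 19, 3, 6, 14, 35, 22]
extract-max #4 returns 50:
  remove root 50; move last element 22 to root → [22, 43, 41, 13, 36, 26, 19, 3, 6, 14, 35]
  22 vs larger child 43 at index 1, swap → [43, 22, 41, 13, 36, 26, 19, 3, 6, 14, 35]
  22 vs larger child 36 at index 4, swap → [43, 36, 41, 13, 22, 26, 19, 3, 6, 14, 35]
  22 vs larger child 35 at index 10, swap → [43, 36, 41, 13, 35, 26, 19, 3, 6, 14, 22]

[43, 36, 41, 13, 35, 26, 19, 3, 6, 14, 22]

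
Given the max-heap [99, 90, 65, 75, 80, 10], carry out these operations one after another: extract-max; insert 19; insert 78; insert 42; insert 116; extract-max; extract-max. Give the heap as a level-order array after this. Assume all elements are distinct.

extract-max → returns 99:
  remove root 99; move last element 10 to root → [10, 90, 65, 75, 80]
  10 vs larger child 90 at index 1, swap → [90, 10, 65, 75, 80]
  10 vs larger child 80 at index 4, swap → [90, 80, 65, 75, 10]
insert 19:
  append 19 at index 5 → [90, 80, 65, 75, 10, 19] (no swap needed)
insert 78:
  append 78 at index 6 → [90, 80, 65, 75, 10, 19, 78]
  78 > parent 65 at index 2, swap → [90, 80, 78, 75, 10, 19, 65]
insert 42:
  append 42 at index 7 → [90, 80, 78, 75, 10, 19, 65, 42] (no swap needed)
insert 116:
  append 116 at index 8 → [90, 80, 78, 75, 10, 19, 65, 42, 116]
  116 > parent 75 at index 3, swap → [90, 80, 78, 116, 10, 19, 65, 42, 75]
  116 > parent 80 at index 1, swap → [90, 116, 78, 80, 10, 19, 65, 42, 75]
  116 > parent 90 at index 0, swap → [116, 90, 78, 80, 10, 19, 65, 42, 75]
extract-max → returns 116:
  remove root 116; move last element 75 to root → [75, 90, 78, 80, 10, 19, 65, 42]
  75 vs larger child 90 at index 1, swap → [90, 75, 78, 80, 10, 19, 65, 42]
  75 vs larger child 80 at index 3, swap → [90, 80, 78, 75, 10, 19, 65, 42]
extract-max → returns 90:
  remove root 90; move last element 42 to root → [42, 80, 78, 75, 10, 19, 65]
  42 vs larger child 80 at index 1, swap → [80, 42, 78, 75, 10, 19, 65]
  42 vs larger child 75 at index 3, swap → [80, 75, 78, 42, 10, 19, 65]

[80, 75, 78, 42, 10, 19, 65]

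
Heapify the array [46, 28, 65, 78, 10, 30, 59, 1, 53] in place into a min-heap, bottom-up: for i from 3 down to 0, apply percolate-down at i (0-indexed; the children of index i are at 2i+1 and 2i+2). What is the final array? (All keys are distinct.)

[1, 10, 30, 28, 46, 65, 59, 78, 53]

sift down from index 3:
  78 vs smaller child 1 at index 7, swap → [46, 28, 65, 1, 10, 30, 59, 78, 53]
sift down from index 2:
  65 vs smaller child 30 at index 5, swap → [46, 28, 30, 1, 10, 65, 59, 78, 53]
sift down from index 1:
  28 vs smaller child 1 at index 3, swap → [46, 1, 30, 28, 10, 65, 59, 78, 53]
sift down from index 0:
  46 vs smaller child 1 at index 1, swap → [1, 46, 30, 28, 10, 65, 59, 78, 53]
  46 vs smaller child 10 at index 4, swap → [1, 10, 30, 28, 46, 65, 59, 78, 53]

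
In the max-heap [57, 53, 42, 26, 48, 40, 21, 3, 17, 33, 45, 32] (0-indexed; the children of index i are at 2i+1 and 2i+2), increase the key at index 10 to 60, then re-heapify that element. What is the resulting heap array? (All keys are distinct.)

set index 10 from 45 to 60 → [57, 53, 42, 26, 48, 40, 21, 3, 17, 33, 60, 32]
60 > parent 48 at index 4, swap → [57, 53, 42, 26, 60, 40, 21, 3, 17, 33, 48, 32]
60 > parent 53 at index 1, swap → [57, 60, 42, 26, 53, 40, 21, 3, 17, 33, 48, 32]
60 > parent 57 at index 0, swap → [60, 57, 42, 26, 53, 40, 21, 3, 17, 33, 48, 32]

[60, 57, 42, 26, 53, 40, 21, 3, 17, 33, 48, 32]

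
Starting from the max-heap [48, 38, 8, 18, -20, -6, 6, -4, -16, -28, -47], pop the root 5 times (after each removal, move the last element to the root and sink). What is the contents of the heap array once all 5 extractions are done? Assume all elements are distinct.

[-4, -16, -6, -28, -20, -47]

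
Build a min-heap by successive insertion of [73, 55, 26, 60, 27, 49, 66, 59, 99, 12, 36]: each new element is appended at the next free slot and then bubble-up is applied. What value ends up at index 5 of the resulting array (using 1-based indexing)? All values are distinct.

27

Insert 73:
  append 73 at index 1 → [73] (no swap needed)
Insert 55:
  append 55 at index 2 → [73, 55]
  55 < parent 73 at index 1, swap → [55, 73]
Insert 26:
  append 26 at index 3 → [55, 73, 26]
  26 < parent 55 at index 1, swap → [26, 73, 55]
Insert 60:
  append 60 at index 4 → [26, 73, 55, 60]
  60 < parent 73 at index 2, swap → [26, 60, 55, 73]
Insert 27:
  append 27 at index 5 → [26, 60, 55, 73, 27]
  27 < parent 60 at index 2, swap → [26, 27, 55, 73, 60]
Insert 49:
  append 49 at index 6 → [26, 27, 55, 73, 60, 49]
  49 < parent 55 at index 3, swap → [26, 27, 49, 73, 60, 55]
Insert 66:
  append 66 at index 7 → [26, 27, 49, 73, 60, 55, 66] (no swap needed)
Insert 59:
  append 59 at index 8 → [26, 27, 49, 73, 60, 55, 66, 59]
  59 < parent 73 at index 4, swap → [26, 27, 49, 59, 60, 55, 66, 73]
Insert 99:
  append 99 at index 9 → [26, 27, 49, 59, 60, 55, 66, 73, 99] (no swap needed)
Insert 12:
  append 12 at index 10 → [26, 27, 49, 59, 60, 55, 66, 73, 99, 12]
  12 < parent 60 at index 5, swap → [26, 27, 49, 59, 12, 55, 66, 73, 99, 60]
  12 < parent 27 at index 2, swap → [26, 12, 49, 59, 27, 55, 66, 73, 99, 60]
  12 < parent 26 at index 1, swap → [12, 26, 49, 59, 27, 55, 66, 73, 99, 60]
Insert 36:
  append 36 at index 11 → [12, 26, 49, 59, 27, 55, 66, 73, 99, 60, 36] (no swap needed)
resulting array: [12, 26, 49, 59, 27, 55, 66, 73, 99, 60, 36]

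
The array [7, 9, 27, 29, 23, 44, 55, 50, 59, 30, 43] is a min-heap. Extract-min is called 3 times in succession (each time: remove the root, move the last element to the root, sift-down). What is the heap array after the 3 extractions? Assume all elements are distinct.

extract-min #1 returns 7:
  remove root 7; move last element 43 to root → [43, 9, 27, 29, 23, 44, 55, 50, 59, 30]
  43 vs smaller child 9 at index 1, swap → [9, 43, 27, 29, 23, 44, 55, 50, 59, 30]
  43 vs smaller child 23 at index 4, swap → [9, 23, 27, 29, 43, 44, 55, 50, 59, 30]
  43 vs only child 30 at index 9, swap → [9, 23, 27, 29, 30, 44, 55, 50, 59, 43]
extract-min #2 returns 9:
  remove root 9; move last element 43 to root → [43, 23, 27, 29, 30, 44, 55, 50, 59]
  43 vs smaller child 23 at index 1, swap → [23, 43, 27, 29, 30, 44, 55, 50, 59]
  43 vs smaller child 29 at index 3, swap → [23, 29, 27, 43, 30, 44, 55, 50, 59]
extract-min #3 returns 23:
  remove root 23; move last element 59 to root → [59, 29, 27, 43, 30, 44, 55, 50]
  59 vs smaller child 27 at index 2, swap → [27, 29, 59, 43, 30, 44, 55, 50]
  59 vs smaller child 44 at index 5, swap → [27, 29, 44, 43, 30, 59, 55, 50]

[27, 29, 44, 43, 30, 59, 55, 50]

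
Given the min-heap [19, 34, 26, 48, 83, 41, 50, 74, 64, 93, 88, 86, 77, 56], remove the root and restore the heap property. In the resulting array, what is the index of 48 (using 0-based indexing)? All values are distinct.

remove root 19; move last element 56 to root → [56, 34, 26, 48, 83, 41, 50, 74, 64, 93, 88, 86, 77]
56 vs smaller child 26 at index 2, swap → [26, 34, 56, 48, 83, 41, 50, 74, 64, 93, 88, 86, 77]
56 vs smaller child 41 at index 5, swap → [26, 34, 41, 48, 83, 56, 50, 74, 64, 93, 88, 86, 77]
resulting array: [26, 34, 41, 48, 83, 56, 50, 74, 64, 93, 88, 86, 77]

3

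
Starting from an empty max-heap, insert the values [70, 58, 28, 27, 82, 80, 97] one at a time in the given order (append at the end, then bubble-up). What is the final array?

Insert 70:
  append 70 at index 0 → [70] (no swap needed)
Insert 58:
  append 58 at index 1 → [70, 58] (no swap needed)
Insert 28:
  append 28 at index 2 → [70, 58, 28] (no swap needed)
Insert 27:
  append 27 at index 3 → [70, 58, 28, 27] (no swap needed)
Insert 82:
  append 82 at index 4 → [70, 58, 28, 27, 82]
  82 > parent 58 at index 1, swap → [70, 82, 28, 27, 58]
  82 > parent 70 at index 0, swap → [82, 70, 28, 27, 58]
Insert 80:
  append 80 at index 5 → [82, 70, 28, 27, 58, 80]
  80 > parent 28 at index 2, swap → [82, 70, 80, 27, 58, 28]
Insert 97:
  append 97 at index 6 → [82, 70, 80, 27, 58, 28, 97]
  97 > parent 80 at index 2, swap → [82, 70, 97, 27, 58, 28, 80]
  97 > parent 82 at index 0, swap → [97, 70, 82, 27, 58, 28, 80]

[97, 70, 82, 27, 58, 28, 80]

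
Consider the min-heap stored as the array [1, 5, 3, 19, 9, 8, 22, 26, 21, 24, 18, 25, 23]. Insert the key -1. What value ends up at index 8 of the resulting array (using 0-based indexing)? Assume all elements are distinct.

21

append -1 at index 13 → [1, 5, 3, 19, 9, 8, 22, 26, 21, 24, 18, 25, 23, -1]
-1 < parent 22 at index 6, swap → [1, 5, 3, 19, 9, 8, -1, 26, 21, 24, 18, 25, 23, 22]
-1 < parent 3 at index 2, swap → [1, 5, -1, 19, 9, 8, 3, 26, 21, 24, 18, 25, 23, 22]
-1 < parent 1 at index 0, swap → [-1, 5, 1, 19, 9, 8, 3, 26, 21, 24, 18, 25, 23, 22]
resulting array: [-1, 5, 1, 19, 9, 8, 3, 26, 21, 24, 18, 25, 23, 22]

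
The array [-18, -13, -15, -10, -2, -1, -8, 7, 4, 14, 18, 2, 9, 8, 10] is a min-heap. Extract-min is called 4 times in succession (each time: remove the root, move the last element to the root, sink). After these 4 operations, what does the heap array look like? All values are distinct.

[-8, -2, -1, 4, 9, 2, 8, 7, 10, 14, 18]

extract-min #1 returns -18:
  remove root -18; move last element 10 to root → [10, -13, -15, -10, -2, -1, -8, 7, 4, 14, 18, 2, 9, 8]
  10 vs smaller child -15 at index 2, swap → [-15, -13, 10, -10, -2, -1, -8, 7, 4, 14, 18, 2, 9, 8]
  10 vs smaller child -8 at index 6, swap → [-15, -13, -8, -10, -2, -1, 10, 7, 4, 14, 18, 2, 9, 8]
  10 vs only child 8 at index 13, swap → [-15, -13, -8, -10, -2, -1, 8, 7, 4, 14, 18, 2, 9, 10]
extract-min #2 returns -15:
  remove root -15; move last element 10 to root → [10, -13, -8, -10, -2, -1, 8, 7, 4, 14, 18, 2, 9]
  10 vs smaller child -13 at index 1, swap → [-13, 10, -8, -10, -2, -1, 8, 7, 4, 14, 18, 2, 9]
  10 vs smaller child -10 at index 3, swap → [-13, -10, -8, 10, -2, -1, 8, 7, 4, 14, 18, 2, 9]
  10 vs smaller child 4 at index 8, swap → [-13, -10, -8, 4, -2, -1, 8, 7, 10, 14, 18, 2, 9]
extract-min #3 returns -13:
  remove root -13; move last element 9 to root → [9, -10, -8, 4, -2, -1, 8, 7, 10, 14, 18, 2]
  9 vs smaller child -10 at index 1, swap → [-10, 9, -8, 4, -2, -1, 8, 7, 10, 14, 18, 2]
  9 vs smaller child -2 at index 4, swap → [-10, -2, -8, 4, 9, -1, 8, 7, 10, 14, 18, 2]
extract-min #4 returns -10:
  remove root -10; move last element 2 to root → [2, -2, -8, 4, 9, -1, 8, 7, 10, 14, 18]
  2 vs smaller child -8 at index 2, swap → [-8, -2, 2, 4, 9, -1, 8, 7, 10, 14, 18]
  2 vs smaller child -1 at index 5, swap → [-8, -2, -1, 4, 9, 2, 8, 7, 10, 14, 18]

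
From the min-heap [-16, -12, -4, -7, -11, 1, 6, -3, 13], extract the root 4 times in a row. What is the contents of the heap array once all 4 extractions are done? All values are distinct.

extract-min #1 returns -16:
  remove root -16; move last element 13 to root → [13, -12, -4, -7, -11, 1, 6, -3]
  13 vs smaller child -12 at index 1, swap → [-12, 13, -4, -7, -11, 1, 6, -3]
  13 vs smaller child -11 at index 4, swap → [-12, -11, -4, -7, 13, 1, 6, -3]
extract-min #2 returns -12:
  remove root -12; move last element -3 to root → [-3, -11, -4, -7, 13, 1, 6]
  -3 vs smaller child -11 at index 1, swap → [-11, -3, -4, -7, 13, 1, 6]
  -3 vs smaller child -7 at index 3, swap → [-11, -7, -4, -3, 13, 1, 6]
extract-min #3 returns -11:
  remove root -11; move last element 6 to root → [6, -7, -4, -3, 13, 1]
  6 vs smaller child -7 at index 1, swap → [-7, 6, -4, -3, 13, 1]
  6 vs smaller child -3 at index 3, swap → [-7, -3, -4, 6, 13, 1]
extract-min #4 returns -7:
  remove root -7; move last element 1 to root → [1, -3, -4, 6, 13]
  1 vs smaller child -4 at index 2, swap → [-4, -3, 1, 6, 13]

[-4, -3, 1, 6, 13]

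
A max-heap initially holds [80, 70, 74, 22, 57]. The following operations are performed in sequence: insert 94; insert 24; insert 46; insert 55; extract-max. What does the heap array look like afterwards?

insert 94:
  append 94 at index 5 → [80, 70, 74, 22, 57, 94]
  94 > parent 74 at index 2, swap → [80, 70, 94, 22, 57, 74]
  94 > parent 80 at index 0, swap → [94, 70, 80, 22, 57, 74]
insert 24:
  append 24 at index 6 → [94, 70, 80, 22, 57, 74, 24] (no swap needed)
insert 46:
  append 46 at index 7 → [94, 70, 80, 22, 57, 74, 24, 46]
  46 > parent 22 at index 3, swap → [94, 70, 80, 46, 57, 74, 24, 22]
insert 55:
  append 55 at index 8 → [94, 70, 80, 46, 57, 74, 24, 22, 55]
  55 > parent 46 at index 3, swap → [94, 70, 80, 55, 57, 74, 24, 22, 46]
extract-max → returns 94:
  remove root 94; move last element 46 to root → [46, 70, 80, 55, 57, 74, 24, 22]
  46 vs larger child 80 at index 2, swap → [80, 70, 46, 55, 57, 74, 24, 22]
  46 vs larger child 74 at index 5, swap → [80, 70, 74, 55, 57, 46, 24, 22]

[80, 70, 74, 55, 57, 46, 24, 22]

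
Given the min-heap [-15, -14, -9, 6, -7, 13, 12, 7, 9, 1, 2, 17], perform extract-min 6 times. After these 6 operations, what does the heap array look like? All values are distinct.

[6, 7, 9, 12, 17, 13]

extract-min #1 returns -15:
  remove root -15; move last element 17 to root → [17, -14, -9, 6, -7, 13, 12, 7, 9, 1, 2]
  17 vs smaller child -14 at index 1, swap → [-14, 17, -9, 6, -7, 13, 12, 7, 9, 1, 2]
  17 vs smaller child -7 at index 4, swap → [-14, -7, -9, 6, 17, 13, 12, 7, 9, 1, 2]
  17 vs smaller child 1 at index 9, swap → [-14, -7, -9, 6, 1, 13, 12, 7, 9, 17, 2]
extract-min #2 returns -14:
  remove root -14; move last element 2 to root → [2, -7, -9, 6, 1, 13, 12, 7, 9, 17]
  2 vs smaller child -9 at index 2, swap → [-9, -7, 2, 6, 1, 13, 12, 7, 9, 17]
extract-min #3 returns -9:
  remove root -9; move last element 17 to root → [17, -7, 2, 6, 1, 13, 12, 7, 9]
  17 vs smaller child -7 at index 1, swap → [-7, 17, 2, 6, 1, 13, 12, 7, 9]
  17 vs smaller child 1 at index 4, swap → [-7, 1, 2, 6, 17, 13, 12, 7, 9]
extract-min #4 returns -7:
  remove root -7; move last element 9 to root → [9, 1, 2, 6, 17, 13, 12, 7]
  9 vs smaller child 1 at index 1, swap → [1, 9, 2, 6, 17, 13, 12, 7]
  9 vs smaller child 6 at index 3, swap → [1, 6, 2, 9, 17, 13, 12, 7]
  9 vs only child 7 at index 7, swap → [1, 6, 2, 7, 17, 13, 12, 9]
extract-min #5 returns 1:
  remove root 1; move last element 9 to root → [9, 6, 2, 7, 17, 13, 12]
  9 vs smaller child 2 at index 2, swap → [2, 6, 9, 7, 17, 13, 12]
extract-min #6 returns 2:
  remove root 2; move last element 12 to root → [12, 6, 9, 7, 17, 13]
  12 vs smaller child 6 at index 1, swap → [6, 12, 9, 7, 17, 13]
  12 vs smaller child 7 at index 3, swap → [6, 7, 9, 12, 17, 13]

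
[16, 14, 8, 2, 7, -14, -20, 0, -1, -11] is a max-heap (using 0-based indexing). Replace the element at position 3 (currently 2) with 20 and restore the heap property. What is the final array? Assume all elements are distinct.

set index 3 from 2 to 20 → [16, 14, 8, 20, 7, -14, -20, 0, -1, -11]
20 > parent 14 at index 1, swap → [16, 20, 8, 14, 7, -14, -20, 0, -1, -11]
20 > parent 16 at index 0, swap → [20, 16, 8, 14, 7, -14, -20, 0, -1, -11]

[20, 16, 8, 14, 7, -14, -20, 0, -1, -11]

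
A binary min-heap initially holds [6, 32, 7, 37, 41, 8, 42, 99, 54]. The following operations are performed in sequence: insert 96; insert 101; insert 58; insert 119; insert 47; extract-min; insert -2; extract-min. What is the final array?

insert 96:
  append 96 at index 9 → [6, 32, 7, 37, 41, 8, 42, 99, 54, 96] (no swap needed)
insert 101:
  append 101 at index 10 → [6, 32, 7, 37, 41, 8, 42, 99, 54, 96, 101] (no swap needed)
insert 58:
  append 58 at index 11 → [6, 32, 7, 37, 41, 8, 42, 99, 54, 96, 101, 58] (no swap needed)
insert 119:
  append 119 at index 12 → [6, 32, 7, 37, 41, 8, 42, 99, 54, 96, 101, 58, 119] (no swap needed)
insert 47:
  append 47 at index 13 → [6, 32, 7, 37, 41, 8, 42, 99, 54, 96, 101, 58, 119, 47] (no swap needed)
extract-min → returns 6:
  remove root 6; move last element 47 to root → [47, 32, 7, 37, 41, 8, 42, 99, 54, 96, 101, 58, 119]
  47 vs smaller child 7 at index 2, swap → [7, 32, 47, 37, 41, 8, 42, 99, 54, 96, 101, 58, 119]
  47 vs smaller child 8 at index 5, swap → [7, 32, 8, 37, 41, 47, 42, 99, 54, 96, 101, 58, 119]
insert -2:
  append -2 at index 13 → [7, 32, 8, 37, 41, 47, 42, 99, 54, 96, 101, 58, 119, -2]
  -2 < parent 42 at index 6, swap → [7, 32, 8, 37, 41, 47, -2, 99, 54, 96, 101, 58, 119, 42]
  -2 < parent 8 at index 2, swap → [7, 32, -2, 37, 41, 47, 8, 99, 54, 96, 101, 58, 119, 42]
  -2 < parent 7 at index 0, swap → [-2, 32, 7, 37, 41, 47, 8, 99, 54, 96, 101, 58, 119, 42]
extract-min → returns -2:
  remove root -2; move last element 42 to root → [42, 32, 7, 37, 41, 47, 8, 99, 54, 96, 101, 58, 119]
  42 vs smaller child 7 at index 2, swap → [7, 32, 42, 37, 41, 47, 8, 99, 54, 96, 101, 58, 119]
  42 vs smaller child 8 at index 6, swap → [7, 32, 8, 37, 41, 47, 42, 99, 54, 96, 101, 58, 119]

[7, 32, 8, 37, 41, 47, 42, 99, 54, 96, 101, 58, 119]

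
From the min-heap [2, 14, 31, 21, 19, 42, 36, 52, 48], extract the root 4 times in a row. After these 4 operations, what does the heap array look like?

[31, 36, 42, 52, 48]

extract-min #1 returns 2:
  remove root 2; move last element 48 to root → [48, 14, 31, 21, 19, 42, 36, 52]
  48 vs smaller child 14 at index 1, swap → [14, 48, 31, 21, 19, 42, 36, 52]
  48 vs smaller child 19 at index 4, swap → [14, 19, 31, 21, 48, 42, 36, 52]
extract-min #2 returns 14:
  remove root 14; move last element 52 to root → [52, 19, 31, 21, 48, 42, 36]
  52 vs smaller child 19 at index 1, swap → [19, 52, 31, 21, 48, 42, 36]
  52 vs smaller child 21 at index 3, swap → [19, 21, 31, 52, 48, 42, 36]
extract-min #3 returns 19:
  remove root 19; move last element 36 to root → [36, 21, 31, 52, 48, 42]
  36 vs smaller child 21 at index 1, swap → [21, 36, 31, 52, 48, 42]
extract-min #4 returns 21:
  remove root 21; move last element 42 to root → [42, 36, 31, 52, 48]
  42 vs smaller child 31 at index 2, swap → [31, 36, 42, 52, 48]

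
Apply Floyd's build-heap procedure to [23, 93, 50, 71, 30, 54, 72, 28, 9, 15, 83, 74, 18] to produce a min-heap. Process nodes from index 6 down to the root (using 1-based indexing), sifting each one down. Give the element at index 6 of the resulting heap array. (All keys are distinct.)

50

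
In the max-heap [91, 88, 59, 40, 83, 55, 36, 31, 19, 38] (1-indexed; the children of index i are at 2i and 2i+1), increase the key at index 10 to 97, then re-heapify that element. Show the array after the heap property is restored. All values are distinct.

[97, 91, 59, 40, 88, 55, 36, 31, 19, 83]

set index 10 from 38 to 97 → [91, 88, 59, 40, 83, 55, 36, 31, 19, 97]
97 > parent 83 at index 5, swap → [91, 88, 59, 40, 97, 55, 36, 31, 19, 83]
97 > parent 88 at index 2, swap → [91, 97, 59, 40, 88, 55, 36, 31, 19, 83]
97 > parent 91 at index 1, swap → [97, 91, 59, 40, 88, 55, 36, 31, 19, 83]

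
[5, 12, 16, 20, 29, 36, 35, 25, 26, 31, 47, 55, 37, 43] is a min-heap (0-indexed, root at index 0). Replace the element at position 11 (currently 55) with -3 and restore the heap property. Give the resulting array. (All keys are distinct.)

[-3, 12, 5, 20, 29, 16, 35, 25, 26, 31, 47, 36, 37, 43]

set index 11 from 55 to -3 → [5, 12, 16, 20, 29, 36, 35, 25, 26, 31, 47, -3, 37, 43]
-3 < parent 36 at index 5, swap → [5, 12, 16, 20, 29, -3, 35, 25, 26, 31, 47, 36, 37, 43]
-3 < parent 16 at index 2, swap → [5, 12, -3, 20, 29, 16, 35, 25, 26, 31, 47, 36, 37, 43]
-3 < parent 5 at index 0, swap → [-3, 12, 5, 20, 29, 16, 35, 25, 26, 31, 47, 36, 37, 43]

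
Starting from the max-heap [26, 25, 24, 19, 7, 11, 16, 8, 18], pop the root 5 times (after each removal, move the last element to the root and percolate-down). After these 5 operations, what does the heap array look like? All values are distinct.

extract-max #1 returns 26:
  remove root 26; move last element 18 to root → [18, 25, 24, 19, 7, 11, 16, 8]
  18 vs larger child 25 at index 1, swap → [25, 18, 24, 19, 7, 11, 16, 8]
  18 vs larger child 19 at index 3, swap → [25, 19, 24, 18, 7, 11, 16, 8]
extract-max #2 returns 25:
  remove root 25; move last element 8 to root → [8, 19, 24, 18, 7, 11, 16]
  8 vs larger child 24 at index 2, swap → [24, 19, 8, 18, 7, 11, 16]
  8 vs larger child 16 at index 6, swap → [24, 19, 16, 18, 7, 11, 8]
extract-max #3 returns 24:
  remove root 24; move last element 8 to root → [8, 19, 16, 18, 7, 11]
  8 vs larger child 19 at index 1, swap → [19, 8, 16, 18, 7, 11]
  8 vs larger child 18 at index 3, swap → [19, 18, 16, 8, 7, 11]
extract-max #4 returns 19:
  remove root 19; move last element 11 to root → [11, 18, 16, 8, 7]
  11 vs larger child 18 at index 1, swap → [18, 11, 16, 8, 7]
extract-max #5 returns 18:
  remove root 18; move last element 7 to root → [7, 11, 16, 8]
  7 vs larger child 16 at index 2, swap → [16, 11, 7, 8]

[16, 11, 7, 8]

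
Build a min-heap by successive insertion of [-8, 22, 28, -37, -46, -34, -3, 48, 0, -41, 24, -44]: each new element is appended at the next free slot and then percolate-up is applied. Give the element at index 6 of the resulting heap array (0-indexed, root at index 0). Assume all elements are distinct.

Insert -8:
  append -8 at index 0 → [-8] (no swap needed)
Insert 22:
  append 22 at index 1 → [-8, 22] (no swap needed)
Insert 28:
  append 28 at index 2 → [-8, 22, 28] (no swap needed)
Insert -37:
  append -37 at index 3 → [-8, 22, 28, -37]
  -37 < parent 22 at index 1, swap → [-8, -37, 28, 22]
  -37 < parent -8 at index 0, swap → [-37, -8, 28, 22]
Insert -46:
  append -46 at index 4 → [-37, -8, 28, 22, -46]
  -46 < parent -8 at index 1, swap → [-37, -46, 28, 22, -8]
  -46 < parent -37 at index 0, swap → [-46, -37, 28, 22, -8]
Insert -34:
  append -34 at index 5 → [-46, -37, 28, 22, -8, -34]
  -34 < parent 28 at index 2, swap → [-46, -37, -34, 22, -8, 28]
Insert -3:
  append -3 at index 6 → [-46, -37, -34, 22, -8, 28, -3] (no swap needed)
Insert 48:
  append 48 at index 7 → [-46, -37, -34, 22, -8, 28, -3, 48] (no swap needed)
Insert 0:
  append 0 at index 8 → [-46, -37, -34, 22, -8, 28, -3, 48, 0]
  0 < parent 22 at index 3, swap → [-46, -37, -34, 0, -8, 28, -3, 48, 22]
Insert -41:
  append -41 at index 9 → [-46, -37, -34, 0, -8, 28, -3, 48, 22, -41]
  -41 < parent -8 at index 4, swap → [-46, -37, -34, 0, -41, 28, -3, 48, 22, -8]
  -41 < parent -37 at index 1, swap → [-46, -41, -34, 0, -37, 28, -3, 48, 22, -8]
Insert 24:
  append 24 at index 10 → [-46, -41, -34, 0, -37, 28, -3, 48, 22, -8, 24] (no swap needed)
Insert -44:
  append -44 at index 11 → [-46, -41, -34, 0, -37, 28, -3, 48, 22, -8, 24, -44]
  -44 < parent 28 at index 5, swap → [-46, -41, -34, 0, -37, -44, -3, 48, 22, -8, 24, 28]
  -44 < parent -34 at index 2, swap → [-46, -41, -44, 0, -37, -34, -3, 48, 22, -8, 24, 28]
resulting array: [-46, -41, -44, 0, -37, -34, -3, 48, 22, -8, 24, 28]

-3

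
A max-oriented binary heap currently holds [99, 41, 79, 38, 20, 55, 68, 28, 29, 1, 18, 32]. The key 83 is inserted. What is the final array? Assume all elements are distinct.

[99, 41, 83, 38, 20, 79, 68, 28, 29, 1, 18, 32, 55]

append 83 at index 12 → [99, 41, 79, 38, 20, 55, 68, 28, 29, 1, 18, 32, 83]
83 > parent 55 at index 5, swap → [99, 41, 79, 38, 20, 83, 68, 28, 29, 1, 18, 32, 55]
83 > parent 79 at index 2, swap → [99, 41, 83, 38, 20, 79, 68, 28, 29, 1, 18, 32, 55]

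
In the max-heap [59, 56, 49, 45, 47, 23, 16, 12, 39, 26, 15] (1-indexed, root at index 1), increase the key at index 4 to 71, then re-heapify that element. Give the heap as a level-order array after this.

[71, 59, 49, 56, 47, 23, 16, 12, 39, 26, 15]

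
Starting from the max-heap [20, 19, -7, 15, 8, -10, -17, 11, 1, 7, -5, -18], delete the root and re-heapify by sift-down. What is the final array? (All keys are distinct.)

remove root 20; move last element -18 to root → [-18, 19, -7, 15, 8, -10, -17, 11, 1, 7, -5]
-18 vs larger child 19 at index 1, swap → [19, -18, -7, 15, 8, -10, -17, 11, 1, 7, -5]
-18 vs larger child 15 at index 3, swap → [19, 15, -7, -18, 8, -10, -17, 11, 1, 7, -5]
-18 vs larger child 11 at index 7, swap → [19, 15, -7, 11, 8, -10, -17, -18, 1, 7, -5]

[19, 15, -7, 11, 8, -10, -17, -18, 1, 7, -5]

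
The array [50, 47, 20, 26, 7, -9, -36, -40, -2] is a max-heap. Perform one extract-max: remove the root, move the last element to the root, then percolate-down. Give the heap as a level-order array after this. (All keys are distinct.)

[47, 26, 20, -2, 7, -9, -36, -40]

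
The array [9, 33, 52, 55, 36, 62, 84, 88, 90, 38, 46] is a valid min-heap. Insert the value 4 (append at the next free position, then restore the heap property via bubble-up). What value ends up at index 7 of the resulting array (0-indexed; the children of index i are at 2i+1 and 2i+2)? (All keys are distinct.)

88

append 4 at index 11 → [9, 33, 52, 55, 36, 62, 84, 88, 90, 38, 46, 4]
4 < parent 62 at index 5, swap → [9, 33, 52, 55, 36, 4, 84, 88, 90, 38, 46, 62]
4 < parent 52 at index 2, swap → [9, 33, 4, 55, 36, 52, 84, 88, 90, 38, 46, 62]
4 < parent 9 at index 0, swap → [4, 33, 9, 55, 36, 52, 84, 88, 90, 38, 46, 62]
resulting array: [4, 33, 9, 55, 36, 52, 84, 88, 90, 38, 46, 62]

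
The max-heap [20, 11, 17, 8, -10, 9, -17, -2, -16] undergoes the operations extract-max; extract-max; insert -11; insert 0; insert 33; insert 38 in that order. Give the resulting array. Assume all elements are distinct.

extract-max → returns 20:
  remove root 20; move last element -16 to root → [-16, 11, 17, 8, -10, 9, -17, -2]
  -16 vs larger child 17 at index 2, swap → [17, 11, -16, 8, -10, 9, -17, -2]
  -16 vs larger child 9 at index 5, swap → [17, 11, 9, 8, -10, -16, -17, -2]
extract-max → returns 17:
  remove root 17; move last element -2 to root → [-2, 11, 9, 8, -10, -16, -17]
  -2 vs larger child 11 at index 1, swap → [11, -2, 9, 8, -10, -16, -17]
  -2 vs larger child 8 at index 3, swap → [11, 8, 9, -2, -10, -16, -17]
insert -11:
  append -11 at index 7 → [11, 8, 9, -2, -10, -16, -17, -11] (no swap needed)
insert 0:
  append 0 at index 8 → [11, 8, 9, -2, -10, -16, -17, -11, 0]
  0 > parent -2 at index 3, swap → [11, 8, 9, 0, -10, -16, -17, -11, -2]
insert 33:
  append 33 at index 9 → [11, 8, 9, 0, -10, -16, -17, -11, -2, 33]
  33 > parent -10 at index 4, swap → [11, 8, 9, 0, 33, -16, -17, -11, -2, -10]
  33 > parent 8 at index 1, swap → [11, 33, 9, 0, 8, -16, -17, -11, -2, -10]
  33 > parent 11 at index 0, swap → [33, 11, 9, 0, 8, -16, -17, -11, -2, -10]
insert 38:
  append 38 at index 10 → [33, 11, 9, 0, 8, -16, -17, -11, -2, -10, 38]
  38 > parent 8 at index 4, swap → [33, 11, 9, 0, 38, -16, -17, -11, -2, -10, 8]
  38 > parent 11 at index 1, swap → [33, 38, 9, 0, 11, -16, -17, -11, -2, -10, 8]
  38 > parent 33 at index 0, swap → [38, 33, 9, 0, 11, -16, -17, -11, -2, -10, 8]

[38, 33, 9, 0, 11, -16, -17, -11, -2, -10, 8]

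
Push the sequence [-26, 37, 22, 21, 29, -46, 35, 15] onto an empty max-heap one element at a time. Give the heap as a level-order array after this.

Insert -26:
  append -26 at index 0 → [-26] (no swap needed)
Insert 37:
  append 37 at index 1 → [-26, 37]
  37 > parent -26 at index 0, swap → [37, -26]
Insert 22:
  append 22 at index 2 → [37, -26, 22] (no swap needed)
Insert 21:
  append 21 at index 3 → [37, -26, 22, 21]
  21 > parent -26 at index 1, swap → [37, 21, 22, -26]
Insert 29:
  append 29 at index 4 → [37, 21, 22, -26, 29]
  29 > parent 21 at index 1, swap → [37, 29, 22, -26, 21]
Insert -46:
  append -46 at index 5 → [37, 29, 22, -26, 21, -46] (no swap needed)
Insert 35:
  append 35 at index 6 → [37, 29, 22, -26, 21, -46, 35]
  35 > parent 22 at index 2, swap → [37, 29, 35, -26, 21, -46, 22]
Insert 15:
  append 15 at index 7 → [37, 29, 35, -26, 21, -46, 22, 15]
  15 > parent -26 at index 3, swap → [37, 29, 35, 15, 21, -46, 22, -26]

[37, 29, 35, 15, 21, -46, 22, -26]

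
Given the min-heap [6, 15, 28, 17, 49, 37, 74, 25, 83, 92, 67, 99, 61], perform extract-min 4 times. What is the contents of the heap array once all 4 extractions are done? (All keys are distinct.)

extract-min #1 returns 6:
  remove root 6; move last element 61 to root → [61, 15, 28, 17, 49, 37, 74, 25, 83, 92, 67, 99]
  61 vs smaller child 15 at index 1, swap → [15, 61, 28, 17, 49, 37, 74, 25, 83, 92, 67, 99]
  61 vs smaller child 17 at index 3, swap → [15, 17, 28, 61, 49, 37, 74, 25, 83, 92, 67, 99]
  61 vs smaller child 25 at index 7, swap → [15, 17, 28, 25, 49, 37, 74, 61, 83, 92, 67, 99]
extract-min #2 returns 15:
  remove root 15; move last element 99 to root → [99, 17, 28, 25, 49, 37, 74, 61, 83, 92, 67]
  99 vs smaller child 17 at index 1, swap → [17, 99, 28, 25, 49, 37, 74, 61, 83, 92, 67]
  99 vs smaller child 25 at index 3, swap → [17, 25, 28, 99, 49, 37, 74, 61, 83, 92, 67]
  99 vs smaller child 61 at index 7, swap → [17, 25, 28, 61, 49, 37, 74, 99, 83, 92, 67]
extract-min #3 returns 17:
  remove root 17; move last element 67 to root → [67, 25, 28, 61, 49, 37, 74, 99, 83, 92]
  67 vs smaller child 25 at index 1, swap → [25, 67, 28, 61, 49, 37, 74, 99, 83, 92]
  67 vs smaller child 49 at index 4, swap → [25, 49, 28, 61, 67, 37, 74, 99, 83, 92]
extract-min #4 returns 25:
  remove root 25; move last element 92 to root → [92, 49, 28, 61, 67, 37, 74, 99, 83]
  92 vs smaller child 28 at index 2, swap → [28, 49, 92, 61, 67, 37, 74, 99, 83]
  92 vs smaller child 37 at index 5, swap → [28, 49, 37, 61, 67, 92, 74, 99, 83]

[28, 49, 37, 61, 67, 92, 74, 99, 83]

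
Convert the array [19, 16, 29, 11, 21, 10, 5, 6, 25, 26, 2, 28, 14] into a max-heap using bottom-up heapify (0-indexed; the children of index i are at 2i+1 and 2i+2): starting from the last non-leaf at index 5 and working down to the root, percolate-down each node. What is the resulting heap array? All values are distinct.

[29, 26, 28, 25, 21, 19, 5, 6, 11, 16, 2, 10, 14]

sift down from index 5:
  10 vs larger child 28 at index 11, swap → [19, 16, 29, 11, 21, 28, 5, 6, 25, 26, 2, 10, 14]
sift down from index 4:
  21 vs larger child 26 at index 9, swap → [19, 16, 29, 11, 26, 28, 5, 6, 25, 21, 2, 10, 14]
sift down from index 3:
  11 vs larger child 25 at index 8, swap → [19, 16, 29, 25, 26, 28, 5, 6, 11, 21, 2, 10, 14]
sift down from index 2: already satisfies heap property
sift down from index 1:
  16 vs larger child 26 at index 4, swap → [19, 26, 29, 25, 16, 28, 5, 6, 11, 21, 2, 10, 14]
  16 vs larger child 21 at index 9, swap → [19, 26, 29, 25, 21, 28, 5, 6, 11, 16, 2, 10, 14]
sift down from index 0:
  19 vs larger child 29 at index 2, swap → [29, 26, 19, 25, 21, 28, 5, 6, 11, 16, 2, 10, 14]
  19 vs larger child 28 at index 5, swap → [29, 26, 28, 25, 21, 19, 5, 6, 11, 16, 2, 10, 14]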